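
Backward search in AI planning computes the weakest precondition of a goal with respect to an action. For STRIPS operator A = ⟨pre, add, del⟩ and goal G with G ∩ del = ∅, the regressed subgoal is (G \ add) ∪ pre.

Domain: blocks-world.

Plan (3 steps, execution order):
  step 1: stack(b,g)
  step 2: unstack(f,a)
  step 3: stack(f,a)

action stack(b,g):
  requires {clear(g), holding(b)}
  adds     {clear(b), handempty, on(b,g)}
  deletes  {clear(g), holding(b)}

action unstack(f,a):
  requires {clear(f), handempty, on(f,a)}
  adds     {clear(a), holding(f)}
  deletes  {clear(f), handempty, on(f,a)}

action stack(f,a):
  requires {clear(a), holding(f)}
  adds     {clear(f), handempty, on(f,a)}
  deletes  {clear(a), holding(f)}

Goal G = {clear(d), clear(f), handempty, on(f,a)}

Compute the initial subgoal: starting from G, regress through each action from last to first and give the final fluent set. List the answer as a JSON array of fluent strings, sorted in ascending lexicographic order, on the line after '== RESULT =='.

Regress step by step:
  through step 3 (stack(f,a)): drop {clear(f), handempty, on(f,a)}, keep {clear(d)}, require {clear(a), holding(f)}
    → {clear(a), clear(d), holding(f)}
  through step 2 (unstack(f,a)): drop {clear(a), holding(f)}, keep {clear(d)}, require {clear(f), handempty, on(f,a)}
    → {clear(d), clear(f), handempty, on(f,a)}
  through step 1 (stack(b,g)): drop {handempty}, keep {clear(d), clear(f), on(f,a)}, require {clear(g), holding(b)}
    → {clear(d), clear(f), clear(g), holding(b), on(f,a)}

== RESULT ==
["clear(d)", "clear(f)", "clear(g)", "holding(b)", "on(f,a)"]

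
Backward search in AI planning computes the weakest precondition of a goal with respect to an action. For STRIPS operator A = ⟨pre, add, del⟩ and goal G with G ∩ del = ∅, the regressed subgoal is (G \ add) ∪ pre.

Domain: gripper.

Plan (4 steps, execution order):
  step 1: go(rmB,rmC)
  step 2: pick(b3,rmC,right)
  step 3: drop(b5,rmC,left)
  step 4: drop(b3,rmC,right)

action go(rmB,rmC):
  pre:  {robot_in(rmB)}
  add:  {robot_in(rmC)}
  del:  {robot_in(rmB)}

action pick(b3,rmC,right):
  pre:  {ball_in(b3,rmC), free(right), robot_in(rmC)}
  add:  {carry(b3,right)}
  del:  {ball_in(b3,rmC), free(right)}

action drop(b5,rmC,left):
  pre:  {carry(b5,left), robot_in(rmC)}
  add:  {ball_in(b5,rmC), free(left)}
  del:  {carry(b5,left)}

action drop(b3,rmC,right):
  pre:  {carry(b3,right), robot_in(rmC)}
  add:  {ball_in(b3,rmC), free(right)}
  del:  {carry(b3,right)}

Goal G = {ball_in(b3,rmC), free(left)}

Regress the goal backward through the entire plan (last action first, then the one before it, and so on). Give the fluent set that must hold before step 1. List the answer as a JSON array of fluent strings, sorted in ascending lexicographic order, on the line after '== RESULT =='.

Regress step by step:
  through step 4 (drop(b3,rmC,right)): drop {ball_in(b3,rmC)}, keep {free(left)}, require {carry(b3,right), robot_in(rmC)}
    → {carry(b3,right), free(left), robot_in(rmC)}
  through step 3 (drop(b5,rmC,left)): drop {free(left)}, keep {carry(b3,right), robot_in(rmC)}, require {carry(b5,left), robot_in(rmC)}
    → {carry(b3,right), carry(b5,left), robot_in(rmC)}
  through step 2 (pick(b3,rmC,right)): drop {carry(b3,right)}, keep {carry(b5,left), robot_in(rmC)}, require {ball_in(b3,rmC), free(right), robot_in(rmC)}
    → {ball_in(b3,rmC), carry(b5,left), free(right), robot_in(rmC)}
  through step 1 (go(rmB,rmC)): drop {robot_in(rmC)}, keep {ball_in(b3,rmC), carry(b5,left), free(right)}, require {robot_in(rmB)}
    → {ball_in(b3,rmC), carry(b5,left), free(right), robot_in(rmB)}

== RESULT ==
["ball_in(b3,rmC)", "carry(b5,left)", "free(right)", "robot_in(rmB)"]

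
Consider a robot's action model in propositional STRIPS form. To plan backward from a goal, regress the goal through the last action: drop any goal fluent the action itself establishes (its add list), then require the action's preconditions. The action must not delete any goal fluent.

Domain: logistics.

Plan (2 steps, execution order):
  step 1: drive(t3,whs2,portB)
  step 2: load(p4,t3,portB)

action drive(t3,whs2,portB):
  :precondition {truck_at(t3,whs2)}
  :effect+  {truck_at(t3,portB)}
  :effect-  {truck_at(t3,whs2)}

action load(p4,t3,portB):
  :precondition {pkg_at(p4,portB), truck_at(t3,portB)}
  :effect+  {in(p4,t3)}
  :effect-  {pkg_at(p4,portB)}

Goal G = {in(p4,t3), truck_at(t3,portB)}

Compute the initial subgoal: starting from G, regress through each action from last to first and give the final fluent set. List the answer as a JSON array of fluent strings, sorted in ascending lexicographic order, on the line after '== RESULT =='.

Work backward from the goal:
  through step 2 (load(p4,t3,portB)): drop {in(p4,t3)}, keep {truck_at(t3,portB)}, require {pkg_at(p4,portB), truck_at(t3,portB)}
    → {pkg_at(p4,portB), truck_at(t3,portB)}
  through step 1 (drive(t3,whs2,portB)): drop {truck_at(t3,portB)}, keep {pkg_at(p4,portB)}, require {truck_at(t3,whs2)}
    → {pkg_at(p4,portB), truck_at(t3,whs2)}

== RESULT ==
["pkg_at(p4,portB)", "truck_at(t3,whs2)"]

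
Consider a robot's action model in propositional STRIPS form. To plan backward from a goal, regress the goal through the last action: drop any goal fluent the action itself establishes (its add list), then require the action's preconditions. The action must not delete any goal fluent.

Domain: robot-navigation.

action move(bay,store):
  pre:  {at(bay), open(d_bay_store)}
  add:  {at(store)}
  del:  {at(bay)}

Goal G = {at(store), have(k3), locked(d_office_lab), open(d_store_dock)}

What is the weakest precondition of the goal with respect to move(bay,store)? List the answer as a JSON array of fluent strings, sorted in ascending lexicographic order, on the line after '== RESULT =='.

Regress:
  G ∩ del = {}  (empty — regression defined)
  G \ add = {at(store), have(k3), locked(d_office_lab), open(d_store_dock)} \ {at(store)} = {have(k3), locked(d_office_lab), open(d_store_dock)}
  ∪ pre   = {have(k3), locked(d_office_lab), open(d_store_dock)} ∪ {at(bay), open(d_bay_store)}
          = {at(bay), have(k3), locked(d_office_lab), open(d_bay_store), open(d_store_dock)}

== RESULT ==
["at(bay)", "have(k3)", "locked(d_office_lab)", "open(d_bay_store)", "open(d_store_dock)"]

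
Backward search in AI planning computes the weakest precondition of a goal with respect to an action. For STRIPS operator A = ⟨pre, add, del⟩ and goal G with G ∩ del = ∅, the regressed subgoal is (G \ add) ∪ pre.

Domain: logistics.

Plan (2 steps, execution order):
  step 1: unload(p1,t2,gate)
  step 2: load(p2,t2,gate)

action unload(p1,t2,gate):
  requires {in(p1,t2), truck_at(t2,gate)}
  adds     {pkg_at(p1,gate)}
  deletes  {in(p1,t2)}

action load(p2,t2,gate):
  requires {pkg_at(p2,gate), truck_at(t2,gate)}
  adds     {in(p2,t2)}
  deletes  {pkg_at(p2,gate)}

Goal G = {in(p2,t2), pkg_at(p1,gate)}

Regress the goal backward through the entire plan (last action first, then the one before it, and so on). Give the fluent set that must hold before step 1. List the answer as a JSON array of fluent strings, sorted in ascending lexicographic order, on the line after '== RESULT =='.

Work backward from the goal:
  through step 2 (load(p2,t2,gate)): drop {in(p2,t2)}, keep {pkg_at(p1,gate)}, require {pkg_at(p2,gate), truck_at(t2,gate)}
    → {pkg_at(p1,gate), pkg_at(p2,gate), truck_at(t2,gate)}
  through step 1 (unload(p1,t2,gate)): drop {pkg_at(p1,gate)}, keep {pkg_at(p2,gate), truck_at(t2,gate)}, require {in(p1,t2), truck_at(t2,gate)}
    → {in(p1,t2), pkg_at(p2,gate), truck_at(t2,gate)}

== RESULT ==
["in(p1,t2)", "pkg_at(p2,gate)", "truck_at(t2,gate)"]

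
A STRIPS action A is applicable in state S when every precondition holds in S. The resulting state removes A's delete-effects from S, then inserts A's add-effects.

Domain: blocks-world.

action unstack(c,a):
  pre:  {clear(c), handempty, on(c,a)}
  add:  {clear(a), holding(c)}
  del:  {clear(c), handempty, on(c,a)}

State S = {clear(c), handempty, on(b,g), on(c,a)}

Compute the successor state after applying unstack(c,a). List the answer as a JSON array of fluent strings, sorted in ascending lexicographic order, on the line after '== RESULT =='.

Progress:
  pre ⊆ S: {clear(c), handempty, on(c,a)} ⊆ S  — applicable
  S \ del = {on(b,g)}
  ∪ add   = {clear(a), holding(c), on(b,g)}

== RESULT ==
["clear(a)", "holding(c)", "on(b,g)"]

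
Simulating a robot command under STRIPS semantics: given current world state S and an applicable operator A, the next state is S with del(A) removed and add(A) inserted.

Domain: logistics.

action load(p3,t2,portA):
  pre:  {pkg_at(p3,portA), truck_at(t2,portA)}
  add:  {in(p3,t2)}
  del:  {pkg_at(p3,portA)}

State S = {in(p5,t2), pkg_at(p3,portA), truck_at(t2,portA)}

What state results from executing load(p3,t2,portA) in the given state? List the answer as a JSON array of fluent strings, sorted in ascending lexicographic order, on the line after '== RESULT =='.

Compute (S \ del) ∪ add:
  pre ⊆ S: {pkg_at(p3,portA), truck_at(t2,portA)} ⊆ S  — applicable
  S \ del = {in(p5,t2), truck_at(t2,portA)}
  ∪ add   = {in(p3,t2), in(p5,t2), truck_at(t2,portA)}

== RESULT ==
["in(p3,t2)", "in(p5,t2)", "truck_at(t2,portA)"]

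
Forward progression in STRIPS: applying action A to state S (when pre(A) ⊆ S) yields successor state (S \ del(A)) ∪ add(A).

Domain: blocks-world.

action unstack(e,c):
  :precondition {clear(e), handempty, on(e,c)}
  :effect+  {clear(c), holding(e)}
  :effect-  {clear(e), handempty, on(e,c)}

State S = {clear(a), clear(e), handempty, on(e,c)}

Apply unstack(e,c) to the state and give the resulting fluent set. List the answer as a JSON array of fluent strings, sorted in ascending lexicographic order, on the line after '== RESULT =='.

Progress:
  pre ⊆ S: {clear(e), handempty, on(e,c)} ⊆ S  — applicable
  S \ del = {clear(a)}
  ∪ add   = {clear(a), clear(c), holding(e)}

== RESULT ==
["clear(a)", "clear(c)", "holding(e)"]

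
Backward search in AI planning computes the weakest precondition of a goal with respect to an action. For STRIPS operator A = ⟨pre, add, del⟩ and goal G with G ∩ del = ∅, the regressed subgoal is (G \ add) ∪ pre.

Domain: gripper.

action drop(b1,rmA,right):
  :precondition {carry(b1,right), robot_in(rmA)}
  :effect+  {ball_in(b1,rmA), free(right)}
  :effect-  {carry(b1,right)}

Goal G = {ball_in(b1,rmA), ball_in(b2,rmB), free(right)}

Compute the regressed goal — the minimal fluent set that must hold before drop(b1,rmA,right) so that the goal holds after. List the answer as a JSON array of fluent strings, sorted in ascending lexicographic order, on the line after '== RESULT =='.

Compute (G \ add) ∪ pre:
  G ∩ del = {}  (empty — regression defined)
  G \ add = {ball_in(b1,rmA), ball_in(b2,rmB), free(right)} \ {ball_in(b1,rmA), free(right)} = {ball_in(b2,rmB)}
  ∪ pre   = {ball_in(b2,rmB)} ∪ {carry(b1,right), robot_in(rmA)}
          = {ball_in(b2,rmB), carry(b1,right), robot_in(rmA)}

== RESULT ==
["ball_in(b2,rmB)", "carry(b1,right)", "robot_in(rmA)"]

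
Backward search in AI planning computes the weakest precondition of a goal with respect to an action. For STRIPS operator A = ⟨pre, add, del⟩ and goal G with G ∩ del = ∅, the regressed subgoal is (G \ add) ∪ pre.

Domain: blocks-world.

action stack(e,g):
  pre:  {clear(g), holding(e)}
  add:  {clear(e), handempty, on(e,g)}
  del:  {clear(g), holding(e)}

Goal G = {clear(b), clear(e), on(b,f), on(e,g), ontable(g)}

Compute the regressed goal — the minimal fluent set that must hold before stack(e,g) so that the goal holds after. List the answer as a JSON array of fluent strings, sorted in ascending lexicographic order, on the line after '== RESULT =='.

Compute (G \ add) ∪ pre:
  G ∩ del = {}  (empty — regression defined)
  G \ add = {clear(b), clear(e), on(b,f), on(e,g), ontable(g)} \ {clear(e), handempty, on(e,g)} = {clear(b), on(b,f), ontable(g)}
  ∪ pre   = {clear(b), on(b,f), ontable(g)} ∪ {clear(g), holding(e)}
          = {clear(b), clear(g), holding(e), on(b,f), ontable(g)}

== RESULT ==
["clear(b)", "clear(g)", "holding(e)", "on(b,f)", "ontable(g)"]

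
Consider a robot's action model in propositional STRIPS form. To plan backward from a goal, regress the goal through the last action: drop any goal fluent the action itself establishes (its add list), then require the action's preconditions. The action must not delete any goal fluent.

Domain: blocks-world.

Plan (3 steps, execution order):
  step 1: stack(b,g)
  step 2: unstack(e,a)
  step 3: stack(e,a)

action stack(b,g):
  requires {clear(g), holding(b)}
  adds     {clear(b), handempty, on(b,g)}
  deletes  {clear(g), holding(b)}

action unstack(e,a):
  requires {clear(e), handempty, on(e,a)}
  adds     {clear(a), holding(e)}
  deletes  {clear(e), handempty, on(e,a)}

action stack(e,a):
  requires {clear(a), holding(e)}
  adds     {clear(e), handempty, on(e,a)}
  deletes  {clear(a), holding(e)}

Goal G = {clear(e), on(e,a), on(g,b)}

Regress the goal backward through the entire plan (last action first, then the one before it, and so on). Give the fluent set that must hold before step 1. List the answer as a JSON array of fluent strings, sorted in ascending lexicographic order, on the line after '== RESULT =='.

Work backward from the goal:
  through step 3 (stack(e,a)): drop {clear(e), on(e,a)}, keep {on(g,b)}, require {clear(a), holding(e)}
    → {clear(a), holding(e), on(g,b)}
  through step 2 (unstack(e,a)): drop {clear(a), holding(e)}, keep {on(g,b)}, require {clear(e), handempty, on(e,a)}
    → {clear(e), handempty, on(e,a), on(g,b)}
  through step 1 (stack(b,g)): drop {handempty}, keep {clear(e), on(e,a), on(g,b)}, require {clear(g), holding(b)}
    → {clear(e), clear(g), holding(b), on(e,a), on(g,b)}

== RESULT ==
["clear(e)", "clear(g)", "holding(b)", "on(e,a)", "on(g,b)"]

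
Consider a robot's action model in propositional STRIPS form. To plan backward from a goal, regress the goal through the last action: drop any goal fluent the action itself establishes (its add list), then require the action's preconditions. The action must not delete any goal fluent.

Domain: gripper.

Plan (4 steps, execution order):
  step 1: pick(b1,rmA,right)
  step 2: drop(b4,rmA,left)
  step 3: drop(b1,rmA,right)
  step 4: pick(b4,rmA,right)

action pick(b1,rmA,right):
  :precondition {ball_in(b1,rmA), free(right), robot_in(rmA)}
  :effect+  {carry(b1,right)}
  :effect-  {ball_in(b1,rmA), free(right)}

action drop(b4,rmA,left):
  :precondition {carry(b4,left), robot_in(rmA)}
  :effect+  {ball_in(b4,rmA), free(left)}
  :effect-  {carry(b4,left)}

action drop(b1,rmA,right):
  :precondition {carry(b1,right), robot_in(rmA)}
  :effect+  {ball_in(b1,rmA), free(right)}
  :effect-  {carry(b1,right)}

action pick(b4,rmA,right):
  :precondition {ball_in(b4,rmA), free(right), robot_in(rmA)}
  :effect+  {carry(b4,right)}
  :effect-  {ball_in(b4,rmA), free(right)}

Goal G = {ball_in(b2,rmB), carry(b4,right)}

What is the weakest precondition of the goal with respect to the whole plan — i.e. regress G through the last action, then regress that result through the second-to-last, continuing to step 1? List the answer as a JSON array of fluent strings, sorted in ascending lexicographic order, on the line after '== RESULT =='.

Regress step by step:
  through step 4 (pick(b4,rmA,right)): drop {carry(b4,right)}, keep {ball_in(b2,rmB)}, require {ball_in(b4,rmA), free(right), robot_in(rmA)}
    → {ball_in(b2,rmB), ball_in(b4,rmA), free(right), robot_in(rmA)}
  through step 3 (drop(b1,rmA,right)): drop {free(right)}, keep {ball_in(b2,rmB), ball_in(b4,rmA), robot_in(rmA)}, require {carry(b1,right), robot_in(rmA)}
    → {ball_in(b2,rmB), ball_in(b4,rmA), carry(b1,right), robot_in(rmA)}
  through step 2 (drop(b4,rmA,left)): drop {ball_in(b4,rmA)}, keep {ball_in(b2,rmB), carry(b1,right), robot_in(rmA)}, require {carry(b4,left), robot_in(rmA)}
    → {ball_in(b2,rmB), carry(b1,right), carry(b4,left), robot_in(rmA)}
  through step 1 (pick(b1,rmA,right)): drop {carry(b1,right)}, keep {ball_in(b2,rmB), carry(b4,left), robot_in(rmA)}, require {ball_in(b1,rmA), free(right), robot_in(rmA)}
    → {ball_in(b1,rmA), ball_in(b2,rmB), carry(b4,left), free(right), robot_in(rmA)}

== RESULT ==
["ball_in(b1,rmA)", "ball_in(b2,rmB)", "carry(b4,left)", "free(right)", "robot_in(rmA)"]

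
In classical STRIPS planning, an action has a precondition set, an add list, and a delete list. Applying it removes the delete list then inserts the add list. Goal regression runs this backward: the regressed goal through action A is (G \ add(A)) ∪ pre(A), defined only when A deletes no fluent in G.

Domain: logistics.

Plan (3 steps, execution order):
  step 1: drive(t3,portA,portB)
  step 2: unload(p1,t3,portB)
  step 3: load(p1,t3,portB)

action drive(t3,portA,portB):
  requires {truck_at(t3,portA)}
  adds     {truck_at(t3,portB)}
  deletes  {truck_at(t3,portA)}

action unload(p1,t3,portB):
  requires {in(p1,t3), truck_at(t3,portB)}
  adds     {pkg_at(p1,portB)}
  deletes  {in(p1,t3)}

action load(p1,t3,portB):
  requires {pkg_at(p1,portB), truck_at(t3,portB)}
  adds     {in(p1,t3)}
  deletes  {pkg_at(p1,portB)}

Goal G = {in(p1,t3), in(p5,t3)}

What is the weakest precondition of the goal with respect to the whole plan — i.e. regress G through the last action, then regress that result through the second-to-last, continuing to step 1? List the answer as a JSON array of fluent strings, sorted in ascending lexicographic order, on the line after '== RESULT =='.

Work backward from the goal:
  through step 3 (load(p1,t3,portB)): drop {in(p1,t3)}, keep {in(p5,t3)}, require {pkg_at(p1,portB), truck_at(t3,portB)}
    → {in(p5,t3), pkg_at(p1,portB), truck_at(t3,portB)}
  through step 2 (unload(p1,t3,portB)): drop {pkg_at(p1,portB)}, keep {in(p5,t3), truck_at(t3,portB)}, require {in(p1,t3), truck_at(t3,portB)}
    → {in(p1,t3), in(p5,t3), truck_at(t3,portB)}
  through step 1 (drive(t3,portA,portB)): drop {truck_at(t3,portB)}, keep {in(p1,t3), in(p5,t3)}, require {truck_at(t3,portA)}
    → {in(p1,t3), in(p5,t3), truck_at(t3,portA)}

== RESULT ==
["in(p1,t3)", "in(p5,t3)", "truck_at(t3,portA)"]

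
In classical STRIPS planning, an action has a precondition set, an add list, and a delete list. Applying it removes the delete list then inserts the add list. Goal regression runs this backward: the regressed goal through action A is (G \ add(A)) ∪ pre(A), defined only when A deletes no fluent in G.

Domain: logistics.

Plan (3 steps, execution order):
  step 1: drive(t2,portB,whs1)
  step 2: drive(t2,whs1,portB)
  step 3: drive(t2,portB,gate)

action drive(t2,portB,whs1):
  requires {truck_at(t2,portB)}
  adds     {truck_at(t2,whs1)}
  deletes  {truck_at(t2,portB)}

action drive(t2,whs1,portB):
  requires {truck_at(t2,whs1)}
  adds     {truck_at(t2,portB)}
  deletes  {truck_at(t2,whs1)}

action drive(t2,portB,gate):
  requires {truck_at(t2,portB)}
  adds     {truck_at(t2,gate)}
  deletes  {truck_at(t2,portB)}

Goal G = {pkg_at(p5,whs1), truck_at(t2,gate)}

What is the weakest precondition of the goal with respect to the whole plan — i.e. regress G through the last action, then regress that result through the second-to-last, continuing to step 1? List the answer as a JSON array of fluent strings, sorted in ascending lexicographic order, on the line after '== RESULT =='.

Work backward from the goal:
  through step 3 (drive(t2,portB,gate)): drop {truck_at(t2,gate)}, keep {pkg_at(p5,whs1)}, require {truck_at(t2,portB)}
    → {pkg_at(p5,whs1), truck_at(t2,portB)}
  through step 2 (drive(t2,whs1,portB)): drop {truck_at(t2,portB)}, keep {pkg_at(p5,whs1)}, require {truck_at(t2,whs1)}
    → {pkg_at(p5,whs1), truck_at(t2,whs1)}
  through step 1 (drive(t2,portB,whs1)): drop {truck_at(t2,whs1)}, keep {pkg_at(p5,whs1)}, require {truck_at(t2,portB)}
    → {pkg_at(p5,whs1), truck_at(t2,portB)}

== RESULT ==
["pkg_at(p5,whs1)", "truck_at(t2,portB)"]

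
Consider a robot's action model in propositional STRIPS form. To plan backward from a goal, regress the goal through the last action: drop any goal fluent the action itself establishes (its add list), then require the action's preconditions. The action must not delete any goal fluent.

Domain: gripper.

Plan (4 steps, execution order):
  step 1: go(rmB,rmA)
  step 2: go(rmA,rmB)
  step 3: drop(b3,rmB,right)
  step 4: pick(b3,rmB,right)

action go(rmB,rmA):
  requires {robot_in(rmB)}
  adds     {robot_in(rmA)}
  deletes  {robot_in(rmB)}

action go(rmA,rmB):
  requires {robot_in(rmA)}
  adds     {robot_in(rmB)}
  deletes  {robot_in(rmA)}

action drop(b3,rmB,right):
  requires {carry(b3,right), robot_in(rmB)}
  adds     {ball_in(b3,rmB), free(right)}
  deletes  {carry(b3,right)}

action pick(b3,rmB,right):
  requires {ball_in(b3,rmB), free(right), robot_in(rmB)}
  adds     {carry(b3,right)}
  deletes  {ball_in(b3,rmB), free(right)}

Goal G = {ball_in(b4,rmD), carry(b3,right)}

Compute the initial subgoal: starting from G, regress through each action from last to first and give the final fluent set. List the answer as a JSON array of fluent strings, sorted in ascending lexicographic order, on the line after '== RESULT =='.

Work backward from the goal:
  through step 4 (pick(b3,rmB,right)): drop {carry(b3,right)}, keep {ball_in(b4,rmD)}, require {ball_in(b3,rmB), free(right), robot_in(rmB)}
    → {ball_in(b3,rmB), ball_in(b4,rmD), free(right), robot_in(rmB)}
  through step 3 (drop(b3,rmB,right)): drop {ball_in(b3,rmB), free(right)}, keep {ball_in(b4,rmD), robot_in(rmB)}, require {carry(b3,right), robot_in(rmB)}
    → {ball_in(b4,rmD), carry(b3,right), robot_in(rmB)}
  through step 2 (go(rmA,rmB)): drop {robot_in(rmB)}, keep {ball_in(b4,rmD), carry(b3,right)}, require {robot_in(rmA)}
    → {ball_in(b4,rmD), carry(b3,right), robot_in(rmA)}
  through step 1 (go(rmB,rmA)): drop {robot_in(rmA)}, keep {ball_in(b4,rmD), carry(b3,right)}, require {robot_in(rmB)}
    → {ball_in(b4,rmD), carry(b3,right), robot_in(rmB)}

== RESULT ==
["ball_in(b4,rmD)", "carry(b3,right)", "robot_in(rmB)"]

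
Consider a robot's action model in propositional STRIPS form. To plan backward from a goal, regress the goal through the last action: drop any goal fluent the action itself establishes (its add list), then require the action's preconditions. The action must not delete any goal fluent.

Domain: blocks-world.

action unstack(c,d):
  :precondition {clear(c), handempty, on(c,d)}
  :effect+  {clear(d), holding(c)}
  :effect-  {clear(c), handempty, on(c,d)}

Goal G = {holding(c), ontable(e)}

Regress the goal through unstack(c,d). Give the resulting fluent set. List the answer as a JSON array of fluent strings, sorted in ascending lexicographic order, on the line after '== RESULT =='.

Compute (G \ add) ∪ pre:
  G ∩ del = {}  (empty — regression defined)
  G \ add = {holding(c), ontable(e)} \ {clear(d), holding(c)} = {ontable(e)}
  ∪ pre   = {ontable(e)} ∪ {clear(c), handempty, on(c,d)}
          = {clear(c), handempty, on(c,d), ontable(e)}

== RESULT ==
["clear(c)", "handempty", "on(c,d)", "ontable(e)"]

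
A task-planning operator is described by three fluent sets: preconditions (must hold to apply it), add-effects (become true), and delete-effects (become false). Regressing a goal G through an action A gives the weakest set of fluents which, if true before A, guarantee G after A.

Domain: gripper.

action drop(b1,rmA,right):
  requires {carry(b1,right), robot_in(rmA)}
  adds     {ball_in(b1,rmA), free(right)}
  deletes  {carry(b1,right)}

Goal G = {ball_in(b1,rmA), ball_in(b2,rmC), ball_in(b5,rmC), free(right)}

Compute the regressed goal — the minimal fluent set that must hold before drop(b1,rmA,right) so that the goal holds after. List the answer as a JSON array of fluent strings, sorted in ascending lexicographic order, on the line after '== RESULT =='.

Regress:
  G ∩ del = {}  (empty — regression defined)
  G \ add = {ball_in(b1,rmA), ball_in(b2,rmC), ball_in(b5,rmC), free(right)} \ {ball_in(b1,rmA), free(right)} = {ball_in(b2,rmC), ball_in(b5,rmC)}
  ∪ pre   = {ball_in(b2,rmC), ball_in(b5,rmC)} ∪ {carry(b1,right), robot_in(rmA)}
          = {ball_in(b2,rmC), ball_in(b5,rmC), carry(b1,right), robot_in(rmA)}

== RESULT ==
["ball_in(b2,rmC)", "ball_in(b5,rmC)", "carry(b1,right)", "robot_in(rmA)"]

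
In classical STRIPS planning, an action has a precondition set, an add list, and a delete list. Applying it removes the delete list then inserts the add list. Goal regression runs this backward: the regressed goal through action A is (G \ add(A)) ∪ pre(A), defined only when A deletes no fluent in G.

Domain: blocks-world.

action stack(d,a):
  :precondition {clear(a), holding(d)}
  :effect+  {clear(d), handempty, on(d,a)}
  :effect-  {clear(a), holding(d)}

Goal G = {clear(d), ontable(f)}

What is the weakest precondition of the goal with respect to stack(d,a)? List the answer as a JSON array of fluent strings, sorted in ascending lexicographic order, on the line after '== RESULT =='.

Compute (G \ add) ∪ pre:
  G ∩ del = {}  (empty — regression defined)
  G \ add = {clear(d), ontable(f)} \ {clear(d), handempty, on(d,a)} = {ontable(f)}
  ∪ pre   = {ontable(f)} ∪ {clear(a), holding(d)}
          = {clear(a), holding(d), ontable(f)}

== RESULT ==
["clear(a)", "holding(d)", "ontable(f)"]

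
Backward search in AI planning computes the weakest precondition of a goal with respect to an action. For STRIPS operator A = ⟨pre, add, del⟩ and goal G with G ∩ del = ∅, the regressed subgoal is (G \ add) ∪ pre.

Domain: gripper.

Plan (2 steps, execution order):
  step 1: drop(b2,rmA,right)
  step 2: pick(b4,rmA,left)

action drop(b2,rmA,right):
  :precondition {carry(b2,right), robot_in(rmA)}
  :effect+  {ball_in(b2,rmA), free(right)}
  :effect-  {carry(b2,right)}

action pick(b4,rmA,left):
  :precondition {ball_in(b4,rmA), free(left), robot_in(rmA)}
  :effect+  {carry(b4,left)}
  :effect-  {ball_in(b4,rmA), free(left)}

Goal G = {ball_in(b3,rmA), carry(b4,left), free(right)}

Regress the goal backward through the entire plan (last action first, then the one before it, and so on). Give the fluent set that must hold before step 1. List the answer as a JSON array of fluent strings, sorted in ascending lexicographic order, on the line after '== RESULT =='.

Work backward from the goal:
  through step 2 (pick(b4,rmA,left)): drop {carry(b4,left)}, keep {ball_in(b3,rmA), free(right)}, require {ball_in(b4,rmA), free(left), robot_in(rmA)}
    → {ball_in(b3,rmA), ball_in(b4,rmA), free(left), free(right), robot_in(rmA)}
  through step 1 (drop(b2,rmA,right)): drop {free(right)}, keep {ball_in(b3,rmA), ball_in(b4,rmA), free(left), robot_in(rmA)}, require {carry(b2,right), robot_in(rmA)}
    → {ball_in(b3,rmA), ball_in(b4,rmA), carry(b2,right), free(left), robot_in(rmA)}

== RESULT ==
["ball_in(b3,rmA)", "ball_in(b4,rmA)", "carry(b2,right)", "free(left)", "robot_in(rmA)"]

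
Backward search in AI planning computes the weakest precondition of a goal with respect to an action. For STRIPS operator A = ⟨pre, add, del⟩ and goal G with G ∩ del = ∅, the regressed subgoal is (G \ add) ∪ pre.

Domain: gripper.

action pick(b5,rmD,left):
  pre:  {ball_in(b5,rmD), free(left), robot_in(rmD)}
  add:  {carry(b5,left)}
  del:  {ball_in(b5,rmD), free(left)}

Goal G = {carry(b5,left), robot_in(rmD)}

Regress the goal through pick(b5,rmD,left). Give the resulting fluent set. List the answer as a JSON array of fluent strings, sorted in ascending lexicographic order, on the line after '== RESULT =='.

Compute (G \ add) ∪ pre:
  G ∩ del = {}  (empty — regression defined)
  G \ add = {carry(b5,left), robot_in(rmD)} \ {carry(b5,left)} = {robot_in(rmD)}
  ∪ pre   = {robot_in(rmD)} ∪ {ball_in(b5,rmD), free(left), robot_in(rmD)}
          = {ball_in(b5,rmD), free(left), robot_in(rmD)}

== RESULT ==
["ball_in(b5,rmD)", "free(left)", "robot_in(rmD)"]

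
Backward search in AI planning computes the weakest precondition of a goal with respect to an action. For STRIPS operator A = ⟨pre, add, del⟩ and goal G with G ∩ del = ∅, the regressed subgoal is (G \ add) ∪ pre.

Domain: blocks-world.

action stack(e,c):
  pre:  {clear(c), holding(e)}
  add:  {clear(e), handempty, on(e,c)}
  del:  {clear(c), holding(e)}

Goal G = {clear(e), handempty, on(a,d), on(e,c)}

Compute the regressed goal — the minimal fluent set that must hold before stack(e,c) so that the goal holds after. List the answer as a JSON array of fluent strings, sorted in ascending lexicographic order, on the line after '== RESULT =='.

Compute (G \ add) ∪ pre:
  G ∩ del = {}  (empty — regression defined)
  G \ add = {clear(e), handempty, on(a,d), on(e,c)} \ {clear(e), handempty, on(e,c)} = {on(a,d)}
  ∪ pre   = {on(a,d)} ∪ {clear(c), holding(e)}
          = {clear(c), holding(e), on(a,d)}

== RESULT ==
["clear(c)", "holding(e)", "on(a,d)"]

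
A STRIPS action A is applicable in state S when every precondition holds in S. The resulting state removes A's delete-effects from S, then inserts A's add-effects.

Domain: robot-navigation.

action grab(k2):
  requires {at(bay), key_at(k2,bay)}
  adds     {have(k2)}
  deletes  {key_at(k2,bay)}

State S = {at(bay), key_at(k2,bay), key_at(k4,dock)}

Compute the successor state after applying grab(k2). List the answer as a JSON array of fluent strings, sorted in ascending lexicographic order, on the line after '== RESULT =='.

Progress:
  pre ⊆ S: {at(bay), key_at(k2,bay)} ⊆ S  — applicable
  S \ del = {at(bay), key_at(k4,dock)}
  ∪ add   = {at(bay), have(k2), key_at(k4,dock)}

== RESULT ==
["at(bay)", "have(k2)", "key_at(k4,dock)"]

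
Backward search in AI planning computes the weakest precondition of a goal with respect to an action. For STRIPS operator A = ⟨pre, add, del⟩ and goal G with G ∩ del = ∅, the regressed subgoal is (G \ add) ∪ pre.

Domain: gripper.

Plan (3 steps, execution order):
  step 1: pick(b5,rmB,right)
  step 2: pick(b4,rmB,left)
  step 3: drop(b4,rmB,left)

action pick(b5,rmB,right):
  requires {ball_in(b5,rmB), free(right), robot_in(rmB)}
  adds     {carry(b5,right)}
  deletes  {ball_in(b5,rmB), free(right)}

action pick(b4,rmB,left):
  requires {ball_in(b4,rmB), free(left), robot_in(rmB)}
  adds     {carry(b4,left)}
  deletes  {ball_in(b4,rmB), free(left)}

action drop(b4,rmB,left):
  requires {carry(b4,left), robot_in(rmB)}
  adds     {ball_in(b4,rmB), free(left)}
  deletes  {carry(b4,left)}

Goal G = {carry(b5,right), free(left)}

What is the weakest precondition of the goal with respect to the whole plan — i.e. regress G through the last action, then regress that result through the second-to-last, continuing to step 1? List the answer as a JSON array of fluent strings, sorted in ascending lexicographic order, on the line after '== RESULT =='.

Regress step by step:
  through step 3 (drop(b4,rmB,left)): drop {free(left)}, keep {carry(b5,right)}, require {carry(b4,left), robot_in(rmB)}
    → {carry(b4,left), carry(b5,right), robot_in(rmB)}
  through step 2 (pick(b4,rmB,left)): drop {carry(b4,left)}, keep {carry(b5,right), robot_in(rmB)}, require {ball_in(b4,rmB), free(left), robot_in(rmB)}
    → {ball_in(b4,rmB), carry(b5,right), free(left), robot_in(rmB)}
  through step 1 (pick(b5,rmB,right)): drop {carry(b5,right)}, keep {ball_in(b4,rmB), free(left), robot_in(rmB)}, require {ball_in(b5,rmB), free(right), robot_in(rmB)}
    → {ball_in(b4,rmB), ball_in(b5,rmB), free(left), free(right), robot_in(rmB)}

== RESULT ==
["ball_in(b4,rmB)", "ball_in(b5,rmB)", "free(left)", "free(right)", "robot_in(rmB)"]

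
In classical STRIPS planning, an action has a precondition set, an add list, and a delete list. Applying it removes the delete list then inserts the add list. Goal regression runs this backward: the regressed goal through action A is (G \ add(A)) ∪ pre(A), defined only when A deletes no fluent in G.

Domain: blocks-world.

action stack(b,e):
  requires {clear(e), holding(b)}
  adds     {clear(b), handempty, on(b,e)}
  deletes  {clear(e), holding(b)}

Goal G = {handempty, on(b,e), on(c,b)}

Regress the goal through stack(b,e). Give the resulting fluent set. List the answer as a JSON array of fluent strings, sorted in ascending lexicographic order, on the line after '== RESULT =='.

Regress:
  G ∩ del = {}  (empty — regression defined)
  G \ add = {handempty, on(b,e), on(c,b)} \ {clear(b), handempty, on(b,e)} = {on(c,b)}
  ∪ pre   = {on(c,b)} ∪ {clear(e), holding(b)}
          = {clear(e), holding(b), on(c,b)}

== RESULT ==
["clear(e)", "holding(b)", "on(c,b)"]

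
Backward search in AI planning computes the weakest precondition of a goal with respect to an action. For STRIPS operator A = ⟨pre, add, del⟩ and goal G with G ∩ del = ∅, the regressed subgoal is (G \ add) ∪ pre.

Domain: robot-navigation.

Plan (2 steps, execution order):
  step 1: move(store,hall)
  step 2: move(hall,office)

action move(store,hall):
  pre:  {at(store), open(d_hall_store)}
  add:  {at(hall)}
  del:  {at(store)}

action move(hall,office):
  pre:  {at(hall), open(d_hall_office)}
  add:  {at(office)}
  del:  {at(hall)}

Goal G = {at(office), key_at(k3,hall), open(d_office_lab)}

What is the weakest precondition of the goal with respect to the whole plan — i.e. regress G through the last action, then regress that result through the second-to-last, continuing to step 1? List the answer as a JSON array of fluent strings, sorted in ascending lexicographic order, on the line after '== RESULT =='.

Work backward from the goal:
  through step 2 (move(hall,office)): drop {at(office)}, keep {key_at(k3,hall), open(d_office_lab)}, require {at(hall), open(d_hall_office)}
    → {at(hall), key_at(k3,hall), open(d_hall_office), open(d_office_lab)}
  through step 1 (move(store,hall)): drop {at(hall)}, keep {key_at(k3,hall), open(d_hall_office), open(d_office_lab)}, require {at(store), open(d_hall_store)}
    → {at(store), key_at(k3,hall), open(d_hall_office), open(d_hall_store), open(d_office_lab)}

== RESULT ==
["at(store)", "key_at(k3,hall)", "open(d_hall_office)", "open(d_hall_store)", "open(d_office_lab)"]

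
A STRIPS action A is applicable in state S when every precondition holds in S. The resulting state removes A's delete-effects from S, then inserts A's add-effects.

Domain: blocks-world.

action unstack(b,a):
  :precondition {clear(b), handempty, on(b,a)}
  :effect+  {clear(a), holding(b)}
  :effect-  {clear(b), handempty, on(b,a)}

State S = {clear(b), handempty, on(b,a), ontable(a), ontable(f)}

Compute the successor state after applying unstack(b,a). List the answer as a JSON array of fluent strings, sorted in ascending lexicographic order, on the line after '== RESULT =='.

Compute (S \ del) ∪ add:
  pre ⊆ S: {clear(b), handempty, on(b,a)} ⊆ S  — applicable
  S \ del = {ontable(a), ontable(f)}
  ∪ add   = {clear(a), holding(b), ontable(a), ontable(f)}

== RESULT ==
["clear(a)", "holding(b)", "ontable(a)", "ontable(f)"]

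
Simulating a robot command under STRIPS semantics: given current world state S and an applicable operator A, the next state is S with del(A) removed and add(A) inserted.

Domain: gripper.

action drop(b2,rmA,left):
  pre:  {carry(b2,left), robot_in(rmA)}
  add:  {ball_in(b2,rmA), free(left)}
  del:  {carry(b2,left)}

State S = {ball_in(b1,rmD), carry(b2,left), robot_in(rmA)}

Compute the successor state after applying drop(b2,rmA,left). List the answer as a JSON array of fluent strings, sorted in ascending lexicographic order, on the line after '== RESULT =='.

Compute (S \ del) ∪ add:
  pre ⊆ S: {carry(b2,left), robot_in(rmA)} ⊆ S  — applicable
  S \ del = {ball_in(b1,rmD), robot_in(rmA)}
  ∪ add   = {ball_in(b1,rmD), ball_in(b2,rmA), free(left), robot_in(rmA)}

== RESULT ==
["ball_in(b1,rmD)", "ball_in(b2,rmA)", "free(left)", "robot_in(rmA)"]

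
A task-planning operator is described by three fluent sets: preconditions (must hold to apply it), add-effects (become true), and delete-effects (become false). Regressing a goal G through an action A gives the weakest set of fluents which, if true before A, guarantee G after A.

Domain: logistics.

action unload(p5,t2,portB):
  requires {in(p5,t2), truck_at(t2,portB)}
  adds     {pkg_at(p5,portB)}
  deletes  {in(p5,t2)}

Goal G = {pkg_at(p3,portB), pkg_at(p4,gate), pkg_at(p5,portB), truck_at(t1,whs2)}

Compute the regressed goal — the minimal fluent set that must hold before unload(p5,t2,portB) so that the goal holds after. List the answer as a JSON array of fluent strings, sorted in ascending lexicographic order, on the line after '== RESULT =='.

Compute (G \ add) ∪ pre:
  G ∩ del = {}  (empty — regression defined)
  G \ add = {pkg_at(p3,portB), pkg_at(p4,gate), pkg_at(p5,portB), truck_at(t1,whs2)} \ {pkg_at(p5,portB)} = {pkg_at(p3,portB), pkg_at(p4,gate), truck_at(t1,whs2)}
  ∪ pre   = {pkg_at(p3,portB), pkg_at(p4,gate), truck_at(t1,whs2)} ∪ {in(p5,t2), truck_at(t2,portB)}
          = {in(p5,t2), pkg_at(p3,portB), pkg_at(p4,gate), truck_at(t1,whs2), truck_at(t2,portB)}

== RESULT ==
["in(p5,t2)", "pkg_at(p3,portB)", "pkg_at(p4,gate)", "truck_at(t1,whs2)", "truck_at(t2,portB)"]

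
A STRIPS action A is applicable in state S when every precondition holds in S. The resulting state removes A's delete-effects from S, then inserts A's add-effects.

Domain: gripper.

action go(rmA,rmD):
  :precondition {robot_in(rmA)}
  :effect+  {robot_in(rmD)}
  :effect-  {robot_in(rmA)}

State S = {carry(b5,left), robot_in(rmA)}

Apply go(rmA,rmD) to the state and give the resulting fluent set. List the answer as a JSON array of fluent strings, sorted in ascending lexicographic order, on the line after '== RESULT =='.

Compute (S \ del) ∪ add:
  pre ⊆ S: {robot_in(rmA)} ⊆ S  — applicable
  S \ del = {carry(b5,left)}
  ∪ add   = {carry(b5,left), robot_in(rmD)}

== RESULT ==
["carry(b5,left)", "robot_in(rmD)"]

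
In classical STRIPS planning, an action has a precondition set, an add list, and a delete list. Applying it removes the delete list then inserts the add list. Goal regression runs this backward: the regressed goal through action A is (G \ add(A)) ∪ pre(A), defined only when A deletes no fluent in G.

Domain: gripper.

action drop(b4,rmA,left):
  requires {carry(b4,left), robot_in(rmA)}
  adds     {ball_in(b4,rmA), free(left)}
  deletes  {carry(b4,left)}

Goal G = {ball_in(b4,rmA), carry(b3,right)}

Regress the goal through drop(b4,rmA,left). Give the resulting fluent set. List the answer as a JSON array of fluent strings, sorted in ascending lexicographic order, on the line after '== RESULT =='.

Regress:
  G ∩ del = {}  (empty — regression defined)
  G \ add = {ball_in(b4,rmA), carry(b3,right)} \ {ball_in(b4,rmA), free(left)} = {carry(b3,right)}
  ∪ pre   = {carry(b3,right)} ∪ {carry(b4,left), robot_in(rmA)}
          = {carry(b3,right), carry(b4,left), robot_in(rmA)}

== RESULT ==
["carry(b3,right)", "carry(b4,left)", "robot_in(rmA)"]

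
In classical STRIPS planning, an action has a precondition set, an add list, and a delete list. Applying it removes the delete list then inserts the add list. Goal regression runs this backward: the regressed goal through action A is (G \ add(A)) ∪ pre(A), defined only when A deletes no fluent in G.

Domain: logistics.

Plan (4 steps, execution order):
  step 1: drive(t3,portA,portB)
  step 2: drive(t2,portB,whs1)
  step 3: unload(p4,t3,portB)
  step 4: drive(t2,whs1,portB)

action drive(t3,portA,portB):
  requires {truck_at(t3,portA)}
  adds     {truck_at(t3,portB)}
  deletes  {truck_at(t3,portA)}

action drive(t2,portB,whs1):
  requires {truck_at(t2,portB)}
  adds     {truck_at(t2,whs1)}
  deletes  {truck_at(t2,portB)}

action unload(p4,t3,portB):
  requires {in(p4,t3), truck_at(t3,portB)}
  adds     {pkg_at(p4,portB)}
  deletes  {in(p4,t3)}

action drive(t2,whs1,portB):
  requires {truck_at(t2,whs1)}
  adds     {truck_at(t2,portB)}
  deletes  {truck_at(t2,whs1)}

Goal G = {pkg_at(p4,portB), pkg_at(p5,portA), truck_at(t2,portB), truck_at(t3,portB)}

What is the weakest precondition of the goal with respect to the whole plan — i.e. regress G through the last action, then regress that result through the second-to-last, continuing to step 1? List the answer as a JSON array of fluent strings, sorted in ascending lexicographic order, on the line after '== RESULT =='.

Regress step by step:
  through step 4 (drive(t2,whs1,portB)): drop {truck_at(t2,portB)}, keep {pkg_at(p4,portB), pkg_at(p5,portA), truck_at(t3,portB)}, require {truck_at(t2,whs1)}
    → {pkg_at(p4,portB), pkg_at(p5,portA), truck_at(t2,whs1), truck_at(t3,portB)}
  through step 3 (unload(p4,t3,portB)): drop {pkg_at(p4,portB)}, keep {pkg_at(p5,portA), truck_at(t2,whs1), truck_at(t3,portB)}, require {in(p4,t3), truck_at(t3,portB)}
    → {in(p4,t3), pkg_at(p5,portA), truck_at(t2,whs1), truck_at(t3,portB)}
  through step 2 (drive(t2,portB,whs1)): drop {truck_at(t2,whs1)}, keep {in(p4,t3), pkg_at(p5,portA), truck_at(t3,portB)}, require {truck_at(t2,portB)}
    → {in(p4,t3), pkg_at(p5,portA), truck_at(t2,portB), truck_at(t3,portB)}
  through step 1 (drive(t3,portA,portB)): drop {truck_at(t3,portB)}, keep {in(p4,t3), pkg_at(p5,portA), truck_at(t2,portB)}, require {truck_at(t3,portA)}
    → {in(p4,t3), pkg_at(p5,portA), truck_at(t2,portB), truck_at(t3,portA)}

== RESULT ==
["in(p4,t3)", "pkg_at(p5,portA)", "truck_at(t2,portB)", "truck_at(t3,portA)"]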